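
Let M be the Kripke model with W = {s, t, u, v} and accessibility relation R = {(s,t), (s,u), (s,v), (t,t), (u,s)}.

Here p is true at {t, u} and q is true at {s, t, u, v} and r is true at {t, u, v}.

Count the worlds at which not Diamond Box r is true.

s: Diamond Box r is T. ✗
t: Diamond Box r is T. ✗
u: Diamond Box r is T. ✗
v: Diamond Box r is F. ✓
Satisfying worlds: {v}.

1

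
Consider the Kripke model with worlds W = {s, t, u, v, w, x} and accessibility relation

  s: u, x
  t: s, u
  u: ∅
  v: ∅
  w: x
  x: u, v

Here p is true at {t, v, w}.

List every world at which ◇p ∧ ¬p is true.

{x}

s: ◇p is F, ¬p is T. ✗
t: ◇p is F, ¬p is F. ✗
u: ◇p is F, ¬p is T. ✗
v: ◇p is F, ¬p is F. ✗
w: ◇p is F, ¬p is F. ✗
x: ◇p is T, ¬p is T. ✓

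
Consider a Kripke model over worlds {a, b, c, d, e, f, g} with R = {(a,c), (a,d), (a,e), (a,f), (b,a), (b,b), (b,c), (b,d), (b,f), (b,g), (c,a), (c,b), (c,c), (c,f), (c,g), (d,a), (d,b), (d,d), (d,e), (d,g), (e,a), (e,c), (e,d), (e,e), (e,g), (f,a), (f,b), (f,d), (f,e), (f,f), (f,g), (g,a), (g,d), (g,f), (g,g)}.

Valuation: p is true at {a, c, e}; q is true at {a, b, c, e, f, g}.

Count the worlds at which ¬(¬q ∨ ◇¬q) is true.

1

a: ¬q ∨ ◇¬q is T. ✗
b: ¬q ∨ ◇¬q is T. ✗
c: ¬q ∨ ◇¬q is F. ✓
d: ¬q ∨ ◇¬q is T. ✗
e: ¬q ∨ ◇¬q is T. ✗
f: ¬q ∨ ◇¬q is T. ✗
g: ¬q ∨ ◇¬q is T. ✗
Satisfying worlds: {c}.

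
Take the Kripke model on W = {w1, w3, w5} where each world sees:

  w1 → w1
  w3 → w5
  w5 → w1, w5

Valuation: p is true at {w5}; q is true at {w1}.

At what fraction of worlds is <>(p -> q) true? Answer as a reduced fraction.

w1: successors {w1}; p -> q there: w1:T. ✓
w3: successors {w5}; p -> q there: w5:F. ✗
w5: successors {w1, w5}; p -> q there: w1:T, w5:F. ✓
That's 2 of 3 worlds, so 2/3.

2/3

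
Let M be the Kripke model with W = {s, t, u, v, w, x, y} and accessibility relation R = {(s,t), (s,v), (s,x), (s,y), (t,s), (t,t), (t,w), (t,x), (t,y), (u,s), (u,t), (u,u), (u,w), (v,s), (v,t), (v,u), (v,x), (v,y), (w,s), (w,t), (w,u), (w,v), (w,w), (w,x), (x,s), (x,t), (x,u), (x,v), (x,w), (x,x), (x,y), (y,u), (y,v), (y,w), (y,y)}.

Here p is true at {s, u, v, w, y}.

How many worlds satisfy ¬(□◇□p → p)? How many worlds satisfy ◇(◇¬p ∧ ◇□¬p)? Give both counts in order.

0 and 0

For ¬(□◇□p → p):
s: □◇□p → p is T. ✗
t: □◇□p → p is T. ✗
u: □◇□p → p is T. ✗
v: □◇□p → p is T. ✗
w: □◇□p → p is T. ✗
x: □◇□p → p is T. ✗
y: □◇□p → p is T. ✗
— 0 worlds.
For ◇(◇¬p ∧ ◇□¬p):
s: successors {t, v, x, y}; ◇¬p ∧ ◇□¬p there: t:F, v:F, x:F, y:F. ✗
t: successors {s, t, w, x, y}; ◇¬p ∧ ◇□¬p there: s:F, t:F, w:F, x:F, y:F. ✗
u: successors {s, t, u, w}; ◇¬p ∧ ◇□¬p there: s:F, t:F, u:F, w:F. ✗
v: successors {s, t, u, x, y}; ◇¬p ∧ ◇□¬p there: s:F, t:F, u:F, x:F, y:F. ✗
w: successors {s, t, u, v, w, x}; ◇¬p ∧ ◇□¬p there: s:F, t:F, u:F, v:F, w:F, x:F. ✗
x: successors {s, t, u, v, w, x, y}; ◇¬p ∧ ◇□¬p there: s:F, t:F, u:F, v:F, w:F, x:F, y:F. ✗
y: successors {u, v, w, y}; ◇¬p ∧ ◇□¬p there: u:F, v:F, w:F, y:F. ✗
— 0 worlds.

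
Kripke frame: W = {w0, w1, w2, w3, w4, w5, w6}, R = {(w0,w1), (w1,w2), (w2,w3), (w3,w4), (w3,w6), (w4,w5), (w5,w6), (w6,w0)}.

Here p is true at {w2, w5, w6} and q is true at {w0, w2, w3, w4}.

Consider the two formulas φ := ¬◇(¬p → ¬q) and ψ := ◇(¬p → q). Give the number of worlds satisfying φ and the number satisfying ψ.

For ¬◇(¬p → ¬q):
w0: ◇(¬p → ¬q) is T. ✗
w1: ◇(¬p → ¬q) is T. ✗
w2: ◇(¬p → ¬q) is F. ✓
w3: ◇(¬p → ¬q) is T. ✗
w4: ◇(¬p → ¬q) is T. ✗
w5: ◇(¬p → ¬q) is T. ✗
w6: ◇(¬p → ¬q) is F. ✓
— 2 worlds.
For ◇(¬p → q):
w0: successors {w1}; ¬p → q there: w1:F. ✗
w1: successors {w2}; ¬p → q there: w2:T. ✓
w2: successors {w3}; ¬p → q there: w3:T. ✓
w3: successors {w4, w6}; ¬p → q there: w4:T, w6:T. ✓
w4: successors {w5}; ¬p → q there: w5:T. ✓
w5: successors {w6}; ¬p → q there: w6:T. ✓
w6: successors {w0}; ¬p → q there: w0:T. ✓
— 6 worlds.

2 and 6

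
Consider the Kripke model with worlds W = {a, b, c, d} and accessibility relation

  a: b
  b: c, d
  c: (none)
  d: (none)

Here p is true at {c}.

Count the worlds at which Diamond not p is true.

a: successors {b}; not p there: b:T. ✓
b: successors {c, d}; not p there: c:F, d:T. ✓
c: no successors, so Diamond not p fails. ✗
d: no successors, so Diamond not p fails. ✗
Satisfying worlds: {a, b}.

2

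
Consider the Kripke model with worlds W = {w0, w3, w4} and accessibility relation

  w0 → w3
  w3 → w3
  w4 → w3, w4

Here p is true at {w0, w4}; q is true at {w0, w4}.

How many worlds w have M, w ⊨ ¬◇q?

2

w0: ◇q is F. ✓
w3: ◇q is F. ✓
w4: ◇q is T. ✗
Satisfying worlds: {w0, w3}.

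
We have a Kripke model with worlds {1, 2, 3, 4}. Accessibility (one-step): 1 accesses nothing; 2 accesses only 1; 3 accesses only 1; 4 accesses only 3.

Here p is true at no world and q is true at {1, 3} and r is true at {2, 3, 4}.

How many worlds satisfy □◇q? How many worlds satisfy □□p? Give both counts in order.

2 and 3

For □◇q:
1: no successors, so □◇q holds vacuously. ✓
2: successors {1}; ◇q there: 1:F. ✗
3: successors {1}; ◇q there: 1:F. ✗
4: successors {3}; ◇q there: 3:T. ✓
— 2 worlds.
For □□p:
1: no successors, so □□p holds vacuously. ✓
2: successors {1}; □p there: 1:T. ✓
3: successors {1}; □p there: 1:T. ✓
4: successors {3}; □p there: 3:F. ✗
— 3 worlds.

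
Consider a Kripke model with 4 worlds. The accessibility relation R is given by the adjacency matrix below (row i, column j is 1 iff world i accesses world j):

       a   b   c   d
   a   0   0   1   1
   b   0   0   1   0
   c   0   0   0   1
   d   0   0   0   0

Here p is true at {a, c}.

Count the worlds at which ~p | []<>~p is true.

a: ~p is F, []<>~p is F. ✗
b: ~p is T, []<>~p is T. ✓
c: ~p is F, []<>~p is F. ✗
d: ~p is T, []<>~p is T. ✓
Satisfying worlds: {b, d}.

2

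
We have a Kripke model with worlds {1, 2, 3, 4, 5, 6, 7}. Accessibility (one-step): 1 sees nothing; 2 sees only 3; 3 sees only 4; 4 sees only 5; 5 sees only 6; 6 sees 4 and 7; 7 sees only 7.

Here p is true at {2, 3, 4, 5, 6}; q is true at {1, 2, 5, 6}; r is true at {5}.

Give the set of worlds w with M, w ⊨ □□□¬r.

1: no successors, so □□□¬r holds vacuously. ✓
2: successors {3}; □□¬r there: 3:F. ✗
3: successors {4}; □□¬r there: 4:T. ✓
4: successors {5}; □□¬r there: 5:T. ✓
5: successors {6}; □□¬r there: 6:F. ✗
6: successors {4, 7}; □□¬r there: 4:T, 7:T. ✓
7: successors {7}; □□¬r there: 7:T. ✓

{1, 3, 4, 6, 7}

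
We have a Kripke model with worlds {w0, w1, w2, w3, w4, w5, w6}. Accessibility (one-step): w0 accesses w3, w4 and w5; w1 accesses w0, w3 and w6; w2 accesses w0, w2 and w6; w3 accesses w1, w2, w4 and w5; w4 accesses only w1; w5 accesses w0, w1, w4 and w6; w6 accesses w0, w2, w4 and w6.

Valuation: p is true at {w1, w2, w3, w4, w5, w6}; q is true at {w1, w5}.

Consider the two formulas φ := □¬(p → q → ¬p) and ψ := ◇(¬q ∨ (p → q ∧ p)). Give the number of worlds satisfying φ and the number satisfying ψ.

For □¬(p → q → ¬p):
w0: successors {w3, w4, w5}; ¬(p → q → ¬p) there: w3:F, w4:F, w5:T. ✗
w1: successors {w0, w3, w6}; ¬(p → q → ¬p) there: w0:F, w3:F, w6:F. ✗
w2: successors {w0, w2, w6}; ¬(p → q → ¬p) there: w0:F, w2:F, w6:F. ✗
w3: successors {w1, w2, w4, w5}; ¬(p → q → ¬p) there: w1:T, w2:F, w4:F, w5:T. ✗
w4: successors {w1}; ¬(p → q → ¬p) there: w1:T. ✓
w5: successors {w0, w1, w4, w6}; ¬(p → q → ¬p) there: w0:F, w1:T, w4:F, w6:F. ✗
w6: successors {w0, w2, w4, w6}; ¬(p → q → ¬p) there: w0:F, w2:F, w4:F, w6:F. ✗
— 1 world.
For ◇(¬q ∨ (p → q ∧ p)):
w0: successors {w3, w4, w5}; ¬q ∨ (p → q ∧ p) there: w3:T, w4:T, w5:T. ✓
w1: successors {w0, w3, w6}; ¬q ∨ (p → q ∧ p) there: w0:T, w3:T, w6:T. ✓
w2: successors {w0, w2, w6}; ¬q ∨ (p → q ∧ p) there: w0:T, w2:T, w6:T. ✓
w3: successors {w1, w2, w4, w5}; ¬q ∨ (p → q ∧ p) there: w1:T, w2:T, w4:T, w5:T. ✓
w4: successors {w1}; ¬q ∨ (p → q ∧ p) there: w1:T. ✓
w5: successors {w0, w1, w4, w6}; ¬q ∨ (p → q ∧ p) there: w0:T, w1:T, w4:T, w6:T. ✓
w6: successors {w0, w2, w4, w6}; ¬q ∨ (p → q ∧ p) there: w0:T, w2:T, w4:T, w6:T. ✓
— 7 worlds.

1 and 7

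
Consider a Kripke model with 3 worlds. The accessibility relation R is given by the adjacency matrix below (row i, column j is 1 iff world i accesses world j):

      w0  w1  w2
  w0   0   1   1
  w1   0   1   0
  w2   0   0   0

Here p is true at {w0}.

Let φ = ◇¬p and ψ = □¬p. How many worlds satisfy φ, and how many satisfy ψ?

For ◇¬p:
w0: successors {w1, w2}; ¬p there: w1:T, w2:T. ✓
w1: successors {w1}; ¬p there: w1:T. ✓
w2: no successors, so ◇¬p fails. ✗
— 2 worlds.
For □¬p:
w0: successors {w1, w2}; ¬p there: w1:T, w2:T. ✓
w1: successors {w1}; ¬p there: w1:T. ✓
w2: no successors, so □¬p holds vacuously. ✓
— 3 worlds.

2 and 3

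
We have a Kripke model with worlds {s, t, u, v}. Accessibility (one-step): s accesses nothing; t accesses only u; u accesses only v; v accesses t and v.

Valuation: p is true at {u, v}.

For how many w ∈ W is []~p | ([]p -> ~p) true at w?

s: []~p is T, []p -> ~p is T. ✓
t: []~p is F, []p -> ~p is T. ✓
u: []~p is F, []p -> ~p is F. ✗
v: []~p is F, []p -> ~p is T. ✓
Satisfying worlds: {s, t, v}.

3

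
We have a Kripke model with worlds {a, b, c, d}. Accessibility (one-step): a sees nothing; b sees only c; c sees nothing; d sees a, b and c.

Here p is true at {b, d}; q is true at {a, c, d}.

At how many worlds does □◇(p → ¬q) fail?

a: no successors, so □◇(p → ¬q) holds vacuously. ✓
b: successors {c}; ◇(p → ¬q) there: c:F. ✗
c: no successors, so □◇(p → ¬q) holds vacuously. ✓
d: successors {a, b, c}; ◇(p → ¬q) there: a:F, b:T, c:F. ✗
Satisfying worlds: {a, c}.
So □◇(p → ¬q) fails at the other 2 worlds.

2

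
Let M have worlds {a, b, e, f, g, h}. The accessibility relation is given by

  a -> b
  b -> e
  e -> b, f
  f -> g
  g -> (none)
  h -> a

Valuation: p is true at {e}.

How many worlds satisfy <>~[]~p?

2

a: successors {b}; ~[]~p there: b:T. ✓
b: successors {e}; ~[]~p there: e:F. ✗
e: successors {b, f}; ~[]~p there: b:T, f:F. ✓
f: successors {g}; ~[]~p there: g:F. ✗
g: no successors, so <>~[]~p fails. ✗
h: successors {a}; ~[]~p there: a:F. ✗
Satisfying worlds: {a, e}.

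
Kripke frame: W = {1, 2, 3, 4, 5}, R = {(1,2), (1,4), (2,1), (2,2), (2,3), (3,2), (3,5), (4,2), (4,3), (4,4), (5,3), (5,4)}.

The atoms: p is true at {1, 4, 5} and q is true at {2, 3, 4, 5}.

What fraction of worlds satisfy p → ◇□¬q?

1: p is T, ◇□¬q is F. ✗
2: p is F, ◇□¬q is F. ✓
3: p is F, ◇□¬q is F. ✓
4: p is T, ◇□¬q is F. ✗
5: p is T, ◇□¬q is F. ✗
That's 2 of 5 worlds, so 2/5.

2/5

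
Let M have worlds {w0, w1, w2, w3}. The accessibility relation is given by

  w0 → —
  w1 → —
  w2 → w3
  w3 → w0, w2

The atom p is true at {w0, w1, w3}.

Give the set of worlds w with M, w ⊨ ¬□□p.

{w2}

w0: □□p is T. ✗
w1: □□p is T. ✗
w2: □□p is F. ✓
w3: □□p is T. ✗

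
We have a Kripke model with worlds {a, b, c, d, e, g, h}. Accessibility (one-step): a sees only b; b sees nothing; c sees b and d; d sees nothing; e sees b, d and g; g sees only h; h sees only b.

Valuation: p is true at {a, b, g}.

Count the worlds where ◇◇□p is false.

a: successors {b}; ◇□p there: b:F. ✗
b: no successors, so ◇◇□p fails. ✗
c: successors {b, d}; ◇□p there: b:F, d:F. ✗
d: no successors, so ◇◇□p fails. ✗
e: successors {b, d, g}; ◇□p there: b:F, d:F, g:T. ✓
g: successors {h}; ◇□p there: h:T. ✓
h: successors {b}; ◇□p there: b:F. ✗
Satisfying worlds: {e, g}.
So ◇◇□p fails at the other 5 worlds.

5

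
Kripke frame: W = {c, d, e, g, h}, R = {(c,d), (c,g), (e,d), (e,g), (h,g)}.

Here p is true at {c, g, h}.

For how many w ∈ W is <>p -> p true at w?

c: <>p is T, p is T. ✓
d: <>p is F, p is F. ✓
e: <>p is T, p is F. ✗
g: <>p is F, p is T. ✓
h: <>p is T, p is T. ✓
Satisfying worlds: {c, d, g, h}.

4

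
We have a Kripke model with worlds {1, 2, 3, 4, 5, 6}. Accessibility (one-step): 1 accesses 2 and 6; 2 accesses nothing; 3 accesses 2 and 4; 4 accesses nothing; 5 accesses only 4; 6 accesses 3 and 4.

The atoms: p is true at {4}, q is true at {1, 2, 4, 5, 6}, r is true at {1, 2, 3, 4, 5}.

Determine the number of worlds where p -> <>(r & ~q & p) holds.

1: p is F, <>(r & ~q & p) is F. ✓
2: p is F, <>(r & ~q & p) is F. ✓
3: p is F, <>(r & ~q & p) is F. ✓
4: p is T, <>(r & ~q & p) is F. ✗
5: p is F, <>(r & ~q & p) is F. ✓
6: p is F, <>(r & ~q & p) is F. ✓
Satisfying worlds: {1, 2, 3, 5, 6}.

5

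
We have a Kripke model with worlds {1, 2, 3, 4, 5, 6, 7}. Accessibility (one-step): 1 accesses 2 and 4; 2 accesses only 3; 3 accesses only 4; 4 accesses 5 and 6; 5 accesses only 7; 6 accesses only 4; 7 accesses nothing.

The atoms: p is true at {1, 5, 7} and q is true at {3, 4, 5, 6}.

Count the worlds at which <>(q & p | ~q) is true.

1: successors {2, 4}; q & p | ~q there: 2:T, 4:F. ✓
2: successors {3}; q & p | ~q there: 3:F. ✗
3: successors {4}; q & p | ~q there: 4:F. ✗
4: successors {5, 6}; q & p | ~q there: 5:T, 6:F. ✓
5: successors {7}; q & p | ~q there: 7:T. ✓
6: successors {4}; q & p | ~q there: 4:F. ✗
7: no successors, so <>(q & p | ~q) fails. ✗
Satisfying worlds: {1, 4, 5}.

3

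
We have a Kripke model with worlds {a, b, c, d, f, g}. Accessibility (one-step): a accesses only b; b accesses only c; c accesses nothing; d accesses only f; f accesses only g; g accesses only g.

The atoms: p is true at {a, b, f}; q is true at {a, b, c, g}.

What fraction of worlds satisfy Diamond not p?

a: successors {b}; not p there: b:F. ✗
b: successors {c}; not p there: c:T. ✓
c: no successors, so Diamond not p fails. ✗
d: successors {f}; not p there: f:F. ✗
f: successors {g}; not p there: g:T. ✓
g: successors {g}; not p there: g:T. ✓
That's 3 of 6 worlds, so 3/6 = 1/2.

1/2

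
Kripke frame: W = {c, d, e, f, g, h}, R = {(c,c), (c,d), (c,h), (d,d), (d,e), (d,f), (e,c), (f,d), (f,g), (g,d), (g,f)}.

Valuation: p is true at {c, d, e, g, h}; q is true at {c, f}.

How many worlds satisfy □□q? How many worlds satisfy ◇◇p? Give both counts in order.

1 and 5

For □□q:
c: successors {c, d, h}; □q there: c:F, d:F, h:T. ✗
d: successors {d, e, f}; □q there: d:F, e:T, f:F. ✗
e: successors {c}; □q there: c:F. ✗
f: successors {d, g}; □q there: d:F, g:F. ✗
g: successors {d, f}; □q there: d:F, f:F. ✗
h: no successors, so □□q holds vacuously. ✓
— 1 world.
For ◇◇p:
c: successors {c, d, h}; ◇p there: c:T, d:T, h:F. ✓
d: successors {d, e, f}; ◇p there: d:T, e:T, f:T. ✓
e: successors {c}; ◇p there: c:T. ✓
f: successors {d, g}; ◇p there: d:T, g:T. ✓
g: successors {d, f}; ◇p there: d:T, f:T. ✓
h: no successors, so ◇◇p fails. ✗
— 5 worlds.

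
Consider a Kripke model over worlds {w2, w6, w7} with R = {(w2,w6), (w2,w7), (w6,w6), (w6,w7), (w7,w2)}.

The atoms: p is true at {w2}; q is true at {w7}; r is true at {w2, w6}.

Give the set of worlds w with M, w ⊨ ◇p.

w2: successors {w6, w7}; p there: w6:F, w7:F. ✗
w6: successors {w6, w7}; p there: w6:F, w7:F. ✗
w7: successors {w2}; p there: w2:T. ✓

{w7}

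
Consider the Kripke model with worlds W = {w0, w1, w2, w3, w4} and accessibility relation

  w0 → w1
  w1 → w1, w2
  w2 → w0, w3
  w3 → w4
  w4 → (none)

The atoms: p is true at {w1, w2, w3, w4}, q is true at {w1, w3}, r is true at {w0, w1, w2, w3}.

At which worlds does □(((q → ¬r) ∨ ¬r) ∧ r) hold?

w0: successors {w1}; ((q → ¬r) ∨ ¬r) ∧ r there: w1:F. ✗
w1: successors {w1, w2}; ((q → ¬r) ∨ ¬r) ∧ r there: w1:F, w2:T. ✗
w2: successors {w0, w3}; ((q → ¬r) ∨ ¬r) ∧ r there: w0:T, w3:F. ✗
w3: successors {w4}; ((q → ¬r) ∨ ¬r) ∧ r there: w4:F. ✗
w4: no successors, so □(((q → ¬r) ∨ ¬r) ∧ r) holds vacuously. ✓

{w4}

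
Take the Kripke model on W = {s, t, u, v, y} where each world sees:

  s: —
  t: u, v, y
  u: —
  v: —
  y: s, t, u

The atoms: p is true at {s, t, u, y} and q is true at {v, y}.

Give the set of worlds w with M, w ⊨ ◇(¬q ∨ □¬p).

{t, y}

s: no successors, so ◇(¬q ∨ □¬p) fails. ✗
t: successors {u, v, y}; ¬q ∨ □¬p there: u:T, v:T, y:F. ✓
u: no successors, so ◇(¬q ∨ □¬p) fails. ✗
v: no successors, so ◇(¬q ∨ □¬p) fails. ✗
y: successors {s, t, u}; ¬q ∨ □¬p there: s:T, t:T, u:T. ✓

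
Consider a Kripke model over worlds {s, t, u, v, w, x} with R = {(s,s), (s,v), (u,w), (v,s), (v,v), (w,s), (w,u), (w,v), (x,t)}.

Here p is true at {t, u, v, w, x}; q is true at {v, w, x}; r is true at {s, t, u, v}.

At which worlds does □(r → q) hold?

s: successors {s, v}; r → q there: s:F, v:T. ✗
t: no successors, so □(r → q) holds vacuously. ✓
u: successors {w}; r → q there: w:T. ✓
v: successors {s, v}; r → q there: s:F, v:T. ✗
w: successors {s, u, v}; r → q there: s:F, u:F, v:T. ✗
x: successors {t}; r → q there: t:F. ✗

{t, u}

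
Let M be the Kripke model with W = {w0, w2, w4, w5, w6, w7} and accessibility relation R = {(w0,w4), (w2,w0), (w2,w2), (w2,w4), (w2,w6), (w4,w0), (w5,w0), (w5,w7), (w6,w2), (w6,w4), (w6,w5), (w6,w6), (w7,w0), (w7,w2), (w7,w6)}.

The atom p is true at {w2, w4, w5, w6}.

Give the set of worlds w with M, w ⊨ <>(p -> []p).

{w2, w4, w5, w6, w7}

w0: successors {w4}; p -> []p there: w4:F. ✗
w2: successors {w0, w2, w4, w6}; p -> []p there: w0:T, w2:F, w4:F, w6:T. ✓
w4: successors {w0}; p -> []p there: w0:T. ✓
w5: successors {w0, w7}; p -> []p there: w0:T, w7:T. ✓
w6: successors {w2, w4, w5, w6}; p -> []p there: w2:F, w4:F, w5:F, w6:T. ✓
w7: successors {w0, w2, w6}; p -> []p there: w0:T, w2:F, w6:T. ✓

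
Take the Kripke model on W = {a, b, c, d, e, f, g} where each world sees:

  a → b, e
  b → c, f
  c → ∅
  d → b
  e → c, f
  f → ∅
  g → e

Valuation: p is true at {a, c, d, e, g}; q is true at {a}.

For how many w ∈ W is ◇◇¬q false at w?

4

a: successors {b, e}; ◇¬q there: b:T, e:T. ✓
b: successors {c, f}; ◇¬q there: c:F, f:F. ✗
c: no successors, so ◇◇¬q fails. ✗
d: successors {b}; ◇¬q there: b:T. ✓
e: successors {c, f}; ◇¬q there: c:F, f:F. ✗
f: no successors, so ◇◇¬q fails. ✗
g: successors {e}; ◇¬q there: e:T. ✓
Satisfying worlds: {a, d, g}.
So ◇◇¬q fails at the other 4 worlds.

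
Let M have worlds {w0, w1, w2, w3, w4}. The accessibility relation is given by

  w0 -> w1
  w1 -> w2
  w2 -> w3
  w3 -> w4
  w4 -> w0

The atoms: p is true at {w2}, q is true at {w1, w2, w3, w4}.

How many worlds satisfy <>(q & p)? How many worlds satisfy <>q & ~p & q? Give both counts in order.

For <>(q & p):
w0: successors {w1}; q & p there: w1:F. ✗
w1: successors {w2}; q & p there: w2:T. ✓
w2: successors {w3}; q & p there: w3:F. ✗
w3: successors {w4}; q & p there: w4:F. ✗
w4: successors {w0}; q & p there: w0:F. ✗
— 1 world.
For <>q & ~p & q:
w0: <>q is T, ~p & q is F. ✗
w1: <>q is T, ~p & q is T. ✓
w2: <>q is T, ~p & q is F. ✗
w3: <>q is T, ~p & q is T. ✓
w4: <>q is F, ~p & q is T. ✗
— 2 worlds.

1 and 2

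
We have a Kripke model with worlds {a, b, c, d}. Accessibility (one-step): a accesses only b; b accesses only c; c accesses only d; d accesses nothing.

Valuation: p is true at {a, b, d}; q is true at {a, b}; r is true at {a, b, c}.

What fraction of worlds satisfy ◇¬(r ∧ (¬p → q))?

a: successors {b}; ¬(r ∧ (¬p → q)) there: b:F. ✗
b: successors {c}; ¬(r ∧ (¬p → q)) there: c:T. ✓
c: successors {d}; ¬(r ∧ (¬p → q)) there: d:T. ✓
d: no successors, so ◇¬(r ∧ (¬p → q)) fails. ✗
That's 2 of 4 worlds, so 2/4 = 1/2.

1/2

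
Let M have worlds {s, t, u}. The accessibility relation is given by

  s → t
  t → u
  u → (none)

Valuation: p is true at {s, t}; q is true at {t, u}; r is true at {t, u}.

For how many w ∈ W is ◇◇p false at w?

3

s: successors {t}; ◇p there: t:F. ✗
t: successors {u}; ◇p there: u:F. ✗
u: no successors, so ◇◇p fails. ✗
Satisfying worlds: ∅.
So ◇◇p fails at the other 3 worlds.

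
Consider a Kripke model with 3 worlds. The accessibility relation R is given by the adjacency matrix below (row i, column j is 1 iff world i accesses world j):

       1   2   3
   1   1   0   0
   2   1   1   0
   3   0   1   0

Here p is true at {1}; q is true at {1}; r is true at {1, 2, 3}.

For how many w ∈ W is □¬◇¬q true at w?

1

1: successors {1}; ¬◇¬q there: 1:T. ✓
2: successors {1, 2}; ¬◇¬q there: 1:T, 2:F. ✗
3: successors {2}; ¬◇¬q there: 2:F. ✗
Satisfying worlds: {1}.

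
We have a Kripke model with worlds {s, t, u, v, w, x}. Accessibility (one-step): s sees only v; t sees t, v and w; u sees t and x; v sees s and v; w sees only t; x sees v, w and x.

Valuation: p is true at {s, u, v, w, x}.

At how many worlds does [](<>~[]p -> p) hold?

s: successors {v}; <>~[]p -> p there: v:T. ✓
t: successors {t, v, w}; <>~[]p -> p there: t:F, v:T, w:T. ✗
u: successors {t, x}; <>~[]p -> p there: t:F, x:T. ✗
v: successors {s, v}; <>~[]p -> p there: s:T, v:T. ✓
w: successors {t}; <>~[]p -> p there: t:F. ✗
x: successors {v, w, x}; <>~[]p -> p there: v:T, w:T, x:T. ✓
Satisfying worlds: {s, v, x}.

3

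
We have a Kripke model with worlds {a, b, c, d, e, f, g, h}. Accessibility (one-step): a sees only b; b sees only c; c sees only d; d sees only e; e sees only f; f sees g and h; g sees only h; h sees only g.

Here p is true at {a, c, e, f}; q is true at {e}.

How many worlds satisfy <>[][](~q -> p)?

2

a: successors {b}; [][](~q -> p) there: b:F. ✗
b: successors {c}; [][](~q -> p) there: c:T. ✓
c: successors {d}; [][](~q -> p) there: d:T. ✓
d: successors {e}; [][](~q -> p) there: e:F. ✗
e: successors {f}; [][](~q -> p) there: f:F. ✗
f: successors {g, h}; [][](~q -> p) there: g:F, h:F. ✗
g: successors {h}; [][](~q -> p) there: h:F. ✗
h: successors {g}; [][](~q -> p) there: g:F. ✗
Satisfying worlds: {b, c}.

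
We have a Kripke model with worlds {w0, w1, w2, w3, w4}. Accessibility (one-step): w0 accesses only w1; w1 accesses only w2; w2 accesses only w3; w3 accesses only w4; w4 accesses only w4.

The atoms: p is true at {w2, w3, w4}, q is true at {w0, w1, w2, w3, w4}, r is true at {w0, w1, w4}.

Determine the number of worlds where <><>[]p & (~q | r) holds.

w0: <><>[]p is T, ~q | r is T. ✓
w1: <><>[]p is T, ~q | r is T. ✓
w2: <><>[]p is T, ~q | r is F. ✗
w3: <><>[]p is T, ~q | r is F. ✗
w4: <><>[]p is T, ~q | r is T. ✓
Satisfying worlds: {w0, w1, w4}.

3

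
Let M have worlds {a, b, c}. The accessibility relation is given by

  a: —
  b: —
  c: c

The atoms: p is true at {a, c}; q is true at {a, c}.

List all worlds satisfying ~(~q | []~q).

a: ~q | []~q is T. ✗
b: ~q | []~q is T. ✗
c: ~q | []~q is F. ✓

{c}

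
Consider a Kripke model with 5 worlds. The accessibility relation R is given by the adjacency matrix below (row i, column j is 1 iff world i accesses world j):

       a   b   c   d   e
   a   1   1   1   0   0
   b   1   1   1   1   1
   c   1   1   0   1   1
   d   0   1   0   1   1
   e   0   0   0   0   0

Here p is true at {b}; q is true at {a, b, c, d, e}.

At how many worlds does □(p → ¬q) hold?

a: successors {a, b, c}; p → ¬q there: a:T, b:F, c:T. ✗
b: successors {a, b, c, d, e}; p → ¬q there: a:T, b:F, c:T, d:T, e:T. ✗
c: successors {a, b, d, e}; p → ¬q there: a:T, b:F, d:T, e:T. ✗
d: successors {b, d, e}; p → ¬q there: b:F, d:T, e:T. ✗
e: no successors, so □(p → ¬q) holds vacuously. ✓
Satisfying worlds: {e}.

1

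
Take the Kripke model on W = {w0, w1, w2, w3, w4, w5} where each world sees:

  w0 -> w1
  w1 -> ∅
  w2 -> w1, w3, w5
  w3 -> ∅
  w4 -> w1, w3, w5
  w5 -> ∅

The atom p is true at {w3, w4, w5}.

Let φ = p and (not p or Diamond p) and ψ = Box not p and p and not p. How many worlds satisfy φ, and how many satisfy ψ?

For p and (not p or Diamond p):
w0: p is F, not p or Diamond p is T. ✗
w1: p is F, not p or Diamond p is T. ✗
w2: p is F, not p or Diamond p is T. ✗
w3: p is T, not p or Diamond p is F. ✗
w4: p is T, not p or Diamond p is T. ✓
w5: p is T, not p or Diamond p is F. ✗
— 1 world.
For Box not p and p and not p:
w0: Box not p and p is F, not p is T. ✗
w1: Box not p and p is F, not p is T. ✗
w2: Box not p and p is F, not p is T. ✗
w3: Box not p and p is T, not p is F. ✗
w4: Box not p and p is F, not p is F. ✗
w5: Box not p and p is T, not p is F. ✗
— 0 worlds.

1 and 0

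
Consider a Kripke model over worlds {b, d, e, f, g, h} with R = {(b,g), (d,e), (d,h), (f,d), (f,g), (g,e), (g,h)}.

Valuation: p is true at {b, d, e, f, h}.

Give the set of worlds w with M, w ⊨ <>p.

{d, f, g}

b: successors {g}; p there: g:F. ✗
d: successors {e, h}; p there: e:T, h:T. ✓
e: no successors, so <>p fails. ✗
f: successors {d, g}; p there: d:T, g:F. ✓
g: successors {e, h}; p there: e:T, h:T. ✓
h: no successors, so <>p fails. ✗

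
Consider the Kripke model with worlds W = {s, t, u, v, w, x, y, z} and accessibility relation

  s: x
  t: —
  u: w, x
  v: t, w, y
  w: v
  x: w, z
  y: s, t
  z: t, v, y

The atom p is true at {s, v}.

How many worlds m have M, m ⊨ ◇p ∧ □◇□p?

s: ◇p is F, □◇□p is T. ✗
t: ◇p is F, □◇□p is T. ✗
u: ◇p is F, □◇□p is F. ✗
v: ◇p is F, □◇□p is F. ✗
w: ◇p is T, □◇□p is T. ✓
x: ◇p is F, □◇□p is F. ✗
y: ◇p is T, □◇□p is F. ✗
z: ◇p is T, □◇□p is F. ✗
Satisfying worlds: {w}.

1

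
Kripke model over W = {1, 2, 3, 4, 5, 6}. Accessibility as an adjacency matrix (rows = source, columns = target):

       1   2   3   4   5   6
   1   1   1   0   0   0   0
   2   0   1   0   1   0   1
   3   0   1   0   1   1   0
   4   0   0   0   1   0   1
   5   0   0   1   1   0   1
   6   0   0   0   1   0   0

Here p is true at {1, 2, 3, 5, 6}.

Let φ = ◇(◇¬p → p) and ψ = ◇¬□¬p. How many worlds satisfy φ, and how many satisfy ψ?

5 and 6

For ◇(◇¬p → p):
1: successors {1, 2}; ◇¬p → p there: 1:T, 2:T. ✓
2: successors {2, 4, 6}; ◇¬p → p there: 2:T, 4:F, 6:T. ✓
3: successors {2, 4, 5}; ◇¬p → p there: 2:T, 4:F, 5:T. ✓
4: successors {4, 6}; ◇¬p → p there: 4:F, 6:T. ✓
5: successors {3, 4, 6}; ◇¬p → p there: 3:T, 4:F, 6:T. ✓
6: successors {4}; ◇¬p → p there: 4:F. ✗
— 5 worlds.
For ◇¬□¬p:
1: successors {1, 2}; ¬□¬p there: 1:T, 2:T. ✓
2: successors {2, 4, 6}; ¬□¬p there: 2:T, 4:T, 6:F. ✓
3: successors {2, 4, 5}; ¬□¬p there: 2:T, 4:T, 5:T. ✓
4: successors {4, 6}; ¬□¬p there: 4:T, 6:F. ✓
5: successors {3, 4, 6}; ¬□¬p there: 3:T, 4:T, 6:F. ✓
6: successors {4}; ¬□¬p there: 4:T. ✓
— 6 worlds.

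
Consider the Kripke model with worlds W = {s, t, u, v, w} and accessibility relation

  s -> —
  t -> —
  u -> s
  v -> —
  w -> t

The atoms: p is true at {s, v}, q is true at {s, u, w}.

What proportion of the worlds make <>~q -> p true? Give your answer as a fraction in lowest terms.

s: <>~q is F, p is T. ✓
t: <>~q is F, p is F. ✓
u: <>~q is F, p is F. ✓
v: <>~q is F, p is T. ✓
w: <>~q is T, p is F. ✗
That's 4 of 5 worlds, so 4/5.

4/5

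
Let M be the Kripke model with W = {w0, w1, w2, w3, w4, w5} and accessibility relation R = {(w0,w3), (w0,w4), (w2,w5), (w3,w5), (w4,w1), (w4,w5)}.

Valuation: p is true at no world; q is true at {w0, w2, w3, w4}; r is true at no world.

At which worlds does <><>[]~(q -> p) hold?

{w0}

w0: successors {w3, w4}; <>[]~(q -> p) there: w3:T, w4:T. ✓
w1: no successors, so <><>[]~(q -> p) fails. ✗
w2: successors {w5}; <>[]~(q -> p) there: w5:F. ✗
w3: successors {w5}; <>[]~(q -> p) there: w5:F. ✗
w4: successors {w1, w5}; <>[]~(q -> p) there: w1:F, w5:F. ✗
w5: no successors, so <><>[]~(q -> p) fails. ✗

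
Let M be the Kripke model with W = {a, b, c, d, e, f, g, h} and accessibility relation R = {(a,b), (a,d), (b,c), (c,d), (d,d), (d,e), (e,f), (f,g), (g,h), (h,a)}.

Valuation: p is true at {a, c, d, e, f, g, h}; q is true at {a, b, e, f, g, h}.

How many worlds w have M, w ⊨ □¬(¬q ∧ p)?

a: successors {b, d}; ¬(¬q ∧ p) there: b:T, d:F. ✗
b: successors {c}; ¬(¬q ∧ p) there: c:F. ✗
c: successors {d}; ¬(¬q ∧ p) there: d:F. ✗
d: successors {d, e}; ¬(¬q ∧ p) there: d:F, e:T. ✗
e: successors {f}; ¬(¬q ∧ p) there: f:T. ✓
f: successors {g}; ¬(¬q ∧ p) there: g:T. ✓
g: successors {h}; ¬(¬q ∧ p) there: h:T. ✓
h: successors {a}; ¬(¬q ∧ p) there: a:T. ✓
Satisfying worlds: {e, f, g, h}.

4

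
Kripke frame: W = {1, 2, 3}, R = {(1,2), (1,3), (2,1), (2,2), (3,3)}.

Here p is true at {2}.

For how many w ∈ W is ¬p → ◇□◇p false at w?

1: ¬p is T, ◇□◇p is T. ✓
2: ¬p is F, ◇□◇p is T. ✓
3: ¬p is T, ◇□◇p is F. ✗
Satisfying worlds: {1, 2}.
So ¬p → ◇□◇p fails at the other 1 world.

1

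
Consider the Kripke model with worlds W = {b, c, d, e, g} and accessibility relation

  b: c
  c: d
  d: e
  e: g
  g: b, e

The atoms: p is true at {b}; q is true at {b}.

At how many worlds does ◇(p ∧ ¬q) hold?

b: successors {c}; p ∧ ¬q there: c:F. ✗
c: successors {d}; p ∧ ¬q there: d:F. ✗
d: successors {e}; p ∧ ¬q there: e:F. ✗
e: successors {g}; p ∧ ¬q there: g:F. ✗
g: successors {b, e}; p ∧ ¬q there: b:F, e:F. ✗
Satisfying worlds: ∅.

0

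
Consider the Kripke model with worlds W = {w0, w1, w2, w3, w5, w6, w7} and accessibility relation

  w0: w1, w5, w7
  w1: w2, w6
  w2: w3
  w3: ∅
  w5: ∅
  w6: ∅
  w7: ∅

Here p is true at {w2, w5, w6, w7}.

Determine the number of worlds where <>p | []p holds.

w0: <>p is T, []p is F. ✓
w1: <>p is T, []p is T. ✓
w2: <>p is F, []p is F. ✗
w3: <>p is F, []p is T. ✓
w5: <>p is F, []p is T. ✓
w6: <>p is F, []p is T. ✓
w7: <>p is F, []p is T. ✓
Satisfying worlds: {w0, w1, w3, w5, w6, w7}.

6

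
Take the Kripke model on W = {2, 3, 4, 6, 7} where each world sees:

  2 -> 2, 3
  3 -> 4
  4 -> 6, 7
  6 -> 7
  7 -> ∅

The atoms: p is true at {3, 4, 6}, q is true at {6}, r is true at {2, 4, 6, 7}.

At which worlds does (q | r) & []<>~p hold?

2: q | r is T, []<>~p is F. ✗
3: q | r is F, []<>~p is T. ✗
4: q | r is T, []<>~p is F. ✗
6: q | r is T, []<>~p is F. ✗
7: q | r is T, []<>~p is T. ✓

{7}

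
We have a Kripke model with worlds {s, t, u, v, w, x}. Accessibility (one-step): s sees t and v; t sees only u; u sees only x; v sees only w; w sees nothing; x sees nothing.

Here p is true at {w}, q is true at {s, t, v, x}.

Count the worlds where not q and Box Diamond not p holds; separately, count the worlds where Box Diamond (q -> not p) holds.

1 and 4

For not q and Box Diamond not p:
s: not q is F, Box Diamond not p is F. ✗
t: not q is F, Box Diamond not p is T. ✗
u: not q is T, Box Diamond not p is F. ✗
v: not q is F, Box Diamond not p is F. ✗
w: not q is T, Box Diamond not p is T. ✓
x: not q is F, Box Diamond not p is T. ✗
— 1 world.
For Box Diamond (q -> not p):
s: successors {t, v}; Diamond (q -> not p) there: t:T, v:T. ✓
t: successors {u}; Diamond (q -> not p) there: u:T. ✓
u: successors {x}; Diamond (q -> not p) there: x:F. ✗
v: successors {w}; Diamond (q -> not p) there: w:F. ✗
w: no successors, so Box Diamond (q -> not p) holds vacuously. ✓
x: no successors, so Box Diamond (q -> not p) holds vacuously. ✓
— 4 worlds.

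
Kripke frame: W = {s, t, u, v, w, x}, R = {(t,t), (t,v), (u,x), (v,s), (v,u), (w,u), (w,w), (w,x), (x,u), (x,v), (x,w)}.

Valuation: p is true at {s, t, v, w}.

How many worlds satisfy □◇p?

s: no successors, so □◇p holds vacuously. ✓
t: successors {t, v}; ◇p there: t:T, v:T. ✓
u: successors {x}; ◇p there: x:T. ✓
v: successors {s, u}; ◇p there: s:F, u:F. ✗
w: successors {u, w, x}; ◇p there: u:F, w:T, x:T. ✗
x: successors {u, v, w}; ◇p there: u:F, v:T, w:T. ✗
Satisfying worlds: {s, t, u}.

3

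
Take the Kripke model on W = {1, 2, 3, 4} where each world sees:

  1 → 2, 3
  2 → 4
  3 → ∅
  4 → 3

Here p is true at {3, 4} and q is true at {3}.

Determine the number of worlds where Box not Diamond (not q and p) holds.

3

1: successors {2, 3}; not Diamond (not q and p) there: 2:F, 3:T. ✗
2: successors {4}; not Diamond (not q and p) there: 4:T. ✓
3: no successors, so Box not Diamond (not q and p) holds vacuously. ✓
4: successors {3}; not Diamond (not q and p) there: 3:T. ✓
Satisfying worlds: {2, 3, 4}.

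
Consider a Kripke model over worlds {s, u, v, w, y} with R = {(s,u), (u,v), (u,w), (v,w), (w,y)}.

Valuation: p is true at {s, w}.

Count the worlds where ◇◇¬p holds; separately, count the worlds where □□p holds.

3 and 2

For ◇◇¬p:
s: successors {u}; ◇¬p there: u:T. ✓
u: successors {v, w}; ◇¬p there: v:F, w:T. ✓
v: successors {w}; ◇¬p there: w:T. ✓
w: successors {y}; ◇¬p there: y:F. ✗
y: no successors, so ◇◇¬p fails. ✗
— 3 worlds.
For □□p:
s: successors {u}; □p there: u:F. ✗
u: successors {v, w}; □p there: v:T, w:F. ✗
v: successors {w}; □p there: w:F. ✗
w: successors {y}; □p there: y:T. ✓
y: no successors, so □□p holds vacuously. ✓
— 2 worlds.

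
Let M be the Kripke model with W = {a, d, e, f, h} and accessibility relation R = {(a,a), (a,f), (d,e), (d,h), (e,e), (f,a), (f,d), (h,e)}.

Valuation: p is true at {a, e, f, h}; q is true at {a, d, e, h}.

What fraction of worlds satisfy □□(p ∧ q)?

a: successors {a, f}; □(p ∧ q) there: a:F, f:F. ✗
d: successors {e, h}; □(p ∧ q) there: e:T, h:T. ✓
e: successors {e}; □(p ∧ q) there: e:T. ✓
f: successors {a, d}; □(p ∧ q) there: a:F, d:T. ✗
h: successors {e}; □(p ∧ q) there: e:T. ✓
That's 3 of 5 worlds, so 3/5.

3/5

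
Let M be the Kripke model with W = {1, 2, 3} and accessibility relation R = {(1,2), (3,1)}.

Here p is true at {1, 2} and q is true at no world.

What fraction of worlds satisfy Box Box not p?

1: successors {2}; Box not p there: 2:T. ✓
2: no successors, so Box Box not p holds vacuously. ✓
3: successors {1}; Box not p there: 1:F. ✗
That's 2 of 3 worlds, so 2/3.

2/3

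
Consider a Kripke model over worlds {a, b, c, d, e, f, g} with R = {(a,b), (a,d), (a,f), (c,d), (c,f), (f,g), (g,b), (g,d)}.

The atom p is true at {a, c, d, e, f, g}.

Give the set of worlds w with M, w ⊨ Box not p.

a: successors {b, d, f}; not p there: b:T, d:F, f:F. ✗
b: no successors, so Box not p holds vacuously. ✓
c: successors {d, f}; not p there: d:F, f:F. ✗
d: no successors, so Box not p holds vacuously. ✓
e: no successors, so Box not p holds vacuously. ✓
f: successors {g}; not p there: g:F. ✗
g: successors {b, d}; not p there: b:T, d:F. ✗

{b, d, e}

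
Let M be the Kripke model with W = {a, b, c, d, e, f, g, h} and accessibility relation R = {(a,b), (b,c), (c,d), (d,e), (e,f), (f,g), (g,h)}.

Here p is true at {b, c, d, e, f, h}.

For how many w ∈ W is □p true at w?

a: successors {b}; p there: b:T. ✓
b: successors {c}; p there: c:T. ✓
c: successors {d}; p there: d:T. ✓
d: successors {e}; p there: e:T. ✓
e: successors {f}; p there: f:T. ✓
f: successors {g}; p there: g:F. ✗
g: successors {h}; p there: h:T. ✓
h: no successors, so □p holds vacuously. ✓
Satisfying worlds: {a, b, c, d, e, g, h}.

7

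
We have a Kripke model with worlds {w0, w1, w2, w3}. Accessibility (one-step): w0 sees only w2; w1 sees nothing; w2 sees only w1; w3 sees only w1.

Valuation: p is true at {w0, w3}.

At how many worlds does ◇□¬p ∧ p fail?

w0: ◇□¬p is T, p is T. ✓
w1: ◇□¬p is F, p is F. ✗
w2: ◇□¬p is T, p is F. ✗
w3: ◇□¬p is T, p is T. ✓
Satisfying worlds: {w0, w3}.
So ◇□¬p ∧ p fails at the other 2 worlds.

2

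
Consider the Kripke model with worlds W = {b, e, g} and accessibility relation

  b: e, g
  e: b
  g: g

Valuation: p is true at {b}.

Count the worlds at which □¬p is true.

2

b: successors {e, g}; ¬p there: e:T, g:T. ✓
e: successors {b}; ¬p there: b:F. ✗
g: successors {g}; ¬p there: g:T. ✓
Satisfying worlds: {b, g}.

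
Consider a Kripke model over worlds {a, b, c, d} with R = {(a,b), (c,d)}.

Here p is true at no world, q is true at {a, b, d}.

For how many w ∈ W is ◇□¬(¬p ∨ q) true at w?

a: successors {b}; □¬(¬p ∨ q) there: b:T. ✓
b: no successors, so ◇□¬(¬p ∨ q) fails. ✗
c: successors {d}; □¬(¬p ∨ q) there: d:T. ✓
d: no successors, so ◇□¬(¬p ∨ q) fails. ✗
Satisfying worlds: {a, c}.

2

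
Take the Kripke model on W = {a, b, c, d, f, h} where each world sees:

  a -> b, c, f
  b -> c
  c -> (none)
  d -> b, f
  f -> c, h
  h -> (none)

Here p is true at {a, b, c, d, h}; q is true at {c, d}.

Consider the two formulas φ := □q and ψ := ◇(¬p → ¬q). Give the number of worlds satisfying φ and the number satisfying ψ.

3 and 4

For □q:
a: successors {b, c, f}; q there: b:F, c:T, f:F. ✗
b: successors {c}; q there: c:T. ✓
c: no successors, so □q holds vacuously. ✓
d: successors {b, f}; q there: b:F, f:F. ✗
f: successors {c, h}; q there: c:T, h:F. ✗
h: no successors, so □q holds vacuously. ✓
— 3 worlds.
For ◇(¬p → ¬q):
a: successors {b, c, f}; ¬p → ¬q there: b:T, c:T, f:T. ✓
b: successors {c}; ¬p → ¬q there: c:T. ✓
c: no successors, so ◇(¬p → ¬q) fails. ✗
d: successors {b, f}; ¬p → ¬q there: b:T, f:T. ✓
f: successors {c, h}; ¬p → ¬q there: c:T, h:T. ✓
h: no successors, so ◇(¬p → ¬q) fails. ✗
— 4 worlds.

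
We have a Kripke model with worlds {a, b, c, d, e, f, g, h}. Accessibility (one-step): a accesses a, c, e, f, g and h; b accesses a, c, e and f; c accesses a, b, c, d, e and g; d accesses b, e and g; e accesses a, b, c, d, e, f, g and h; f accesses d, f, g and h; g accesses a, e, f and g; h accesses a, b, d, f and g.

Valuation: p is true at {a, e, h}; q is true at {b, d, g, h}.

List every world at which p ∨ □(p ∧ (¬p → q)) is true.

{a, e, h}

a: p is T, □(p ∧ (¬p → q)) is F. ✓
b: p is F, □(p ∧ (¬p → q)) is F. ✗
c: p is F, □(p ∧ (¬p → q)) is F. ✗
d: p is F, □(p ∧ (¬p → q)) is F. ✗
e: p is T, □(p ∧ (¬p → q)) is F. ✓
f: p is F, □(p ∧ (¬p → q)) is F. ✗
g: p is F, □(p ∧ (¬p → q)) is F. ✗
h: p is T, □(p ∧ (¬p → q)) is F. ✓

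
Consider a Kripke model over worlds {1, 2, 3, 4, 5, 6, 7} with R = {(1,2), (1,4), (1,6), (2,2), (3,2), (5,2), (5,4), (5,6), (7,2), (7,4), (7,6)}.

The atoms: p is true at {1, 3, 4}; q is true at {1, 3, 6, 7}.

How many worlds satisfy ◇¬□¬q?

1: successors {2, 4, 6}; ¬□¬q there: 2:F, 4:F, 6:F. ✗
2: successors {2}; ¬□¬q there: 2:F. ✗
3: successors {2}; ¬□¬q there: 2:F. ✗
4: no successors, so ◇¬□¬q fails. ✗
5: successors {2, 4, 6}; ¬□¬q there: 2:F, 4:F, 6:F. ✗
6: no successors, so ◇¬□¬q fails. ✗
7: successors {2, 4, 6}; ¬□¬q there: 2:F, 4:F, 6:F. ✗
Satisfying worlds: ∅.

0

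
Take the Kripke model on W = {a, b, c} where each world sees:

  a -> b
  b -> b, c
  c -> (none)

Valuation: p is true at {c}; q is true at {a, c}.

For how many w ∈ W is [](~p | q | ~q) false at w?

a: successors {b}; ~p | q | ~q there: b:T. ✓
b: successors {b, c}; ~p | q | ~q there: b:T, c:T. ✓
c: no successors, so [](~p | q | ~q) holds vacuously. ✓
Satisfying worlds: {a, b, c}.
So [](~p | q | ~q) fails at the other 0 worlds.

0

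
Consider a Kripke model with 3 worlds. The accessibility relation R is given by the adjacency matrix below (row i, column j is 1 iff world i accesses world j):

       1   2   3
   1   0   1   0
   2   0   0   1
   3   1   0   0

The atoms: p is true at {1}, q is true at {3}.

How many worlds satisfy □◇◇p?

1

1: successors {2}; ◇◇p there: 2:T. ✓
2: successors {3}; ◇◇p there: 3:F. ✗
3: successors {1}; ◇◇p there: 1:F. ✗
Satisfying worlds: {1}.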